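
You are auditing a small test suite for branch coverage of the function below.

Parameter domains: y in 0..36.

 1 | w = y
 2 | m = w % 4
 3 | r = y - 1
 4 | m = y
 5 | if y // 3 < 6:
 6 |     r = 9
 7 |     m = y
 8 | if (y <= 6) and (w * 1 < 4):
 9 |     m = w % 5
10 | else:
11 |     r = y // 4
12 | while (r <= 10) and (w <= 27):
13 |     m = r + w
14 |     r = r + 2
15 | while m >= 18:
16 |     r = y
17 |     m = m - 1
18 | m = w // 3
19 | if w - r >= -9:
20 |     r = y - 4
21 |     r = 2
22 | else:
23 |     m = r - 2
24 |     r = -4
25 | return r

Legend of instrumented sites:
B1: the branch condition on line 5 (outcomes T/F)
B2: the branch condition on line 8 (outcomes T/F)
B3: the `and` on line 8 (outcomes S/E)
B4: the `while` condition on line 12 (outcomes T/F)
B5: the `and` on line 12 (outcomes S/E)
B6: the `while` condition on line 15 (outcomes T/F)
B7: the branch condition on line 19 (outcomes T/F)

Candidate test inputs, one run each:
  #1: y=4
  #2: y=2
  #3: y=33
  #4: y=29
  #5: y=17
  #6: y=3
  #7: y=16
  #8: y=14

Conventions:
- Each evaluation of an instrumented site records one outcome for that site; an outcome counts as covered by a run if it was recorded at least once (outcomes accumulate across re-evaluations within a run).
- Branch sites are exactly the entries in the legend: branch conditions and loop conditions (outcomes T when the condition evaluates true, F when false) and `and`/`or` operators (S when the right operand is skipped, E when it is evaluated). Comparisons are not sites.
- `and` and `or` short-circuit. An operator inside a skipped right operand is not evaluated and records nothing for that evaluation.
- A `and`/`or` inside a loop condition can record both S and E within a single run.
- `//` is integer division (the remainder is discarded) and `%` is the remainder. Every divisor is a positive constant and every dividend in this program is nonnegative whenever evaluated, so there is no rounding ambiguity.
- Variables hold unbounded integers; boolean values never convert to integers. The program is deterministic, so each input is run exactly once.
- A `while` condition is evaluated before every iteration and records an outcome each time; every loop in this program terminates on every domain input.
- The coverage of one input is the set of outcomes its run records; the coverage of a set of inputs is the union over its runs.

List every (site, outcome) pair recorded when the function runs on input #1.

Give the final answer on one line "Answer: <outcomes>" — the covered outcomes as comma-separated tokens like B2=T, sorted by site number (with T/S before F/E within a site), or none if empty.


Running input #1 (y=4), event by event:
  B1->T, B3->E, B2->F, B5->E, B4->T, B5->E, B4->T, B5->E, B4->T, B5->E
  B4->T, B5->E, B4->T, B5->S, B4->F, B6->F, B7->T
collecting distinct outcomes: B1=T, B2=F, B3=E, B4=T, B4=F, B5=S, B5=E, B6=F, B7=T
Answer: B1=T, B2=F, B3=E, B4=T, B4=F, B5=S, B5=E, B6=F, B7=T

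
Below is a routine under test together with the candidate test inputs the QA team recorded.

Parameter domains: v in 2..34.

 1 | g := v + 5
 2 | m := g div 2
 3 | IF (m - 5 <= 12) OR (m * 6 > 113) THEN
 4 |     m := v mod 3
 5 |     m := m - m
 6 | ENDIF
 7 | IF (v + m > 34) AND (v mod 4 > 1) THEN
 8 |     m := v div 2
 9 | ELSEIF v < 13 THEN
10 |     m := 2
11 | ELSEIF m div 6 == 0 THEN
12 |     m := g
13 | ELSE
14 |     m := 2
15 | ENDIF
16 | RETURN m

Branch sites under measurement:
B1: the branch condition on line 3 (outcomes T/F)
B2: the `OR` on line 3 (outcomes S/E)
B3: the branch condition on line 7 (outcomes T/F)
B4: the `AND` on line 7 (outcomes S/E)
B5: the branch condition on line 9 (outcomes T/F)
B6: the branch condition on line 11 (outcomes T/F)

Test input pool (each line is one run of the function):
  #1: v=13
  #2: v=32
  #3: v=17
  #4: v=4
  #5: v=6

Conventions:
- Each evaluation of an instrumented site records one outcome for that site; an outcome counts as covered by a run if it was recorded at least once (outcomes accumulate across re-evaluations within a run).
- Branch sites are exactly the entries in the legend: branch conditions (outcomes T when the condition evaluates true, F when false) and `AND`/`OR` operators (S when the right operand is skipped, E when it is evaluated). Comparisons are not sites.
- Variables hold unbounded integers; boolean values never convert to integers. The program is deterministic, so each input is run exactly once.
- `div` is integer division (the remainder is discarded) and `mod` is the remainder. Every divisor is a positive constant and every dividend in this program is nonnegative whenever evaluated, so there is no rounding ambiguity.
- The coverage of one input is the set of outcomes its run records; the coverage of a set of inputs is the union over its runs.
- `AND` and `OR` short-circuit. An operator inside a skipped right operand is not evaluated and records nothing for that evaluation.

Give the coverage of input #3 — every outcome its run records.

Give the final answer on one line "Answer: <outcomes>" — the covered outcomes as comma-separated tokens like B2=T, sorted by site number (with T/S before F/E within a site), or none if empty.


Running input #3 (v=17), event by event:
  B2->S, B1->T, B4->S, B3->F, B5->F, B6->T
as a set, this run covers: B1=T, B2=S, B3=F, B4=S, B5=F, B6=T
Answer: B1=T, B2=S, B3=F, B4=S, B5=F, B6=T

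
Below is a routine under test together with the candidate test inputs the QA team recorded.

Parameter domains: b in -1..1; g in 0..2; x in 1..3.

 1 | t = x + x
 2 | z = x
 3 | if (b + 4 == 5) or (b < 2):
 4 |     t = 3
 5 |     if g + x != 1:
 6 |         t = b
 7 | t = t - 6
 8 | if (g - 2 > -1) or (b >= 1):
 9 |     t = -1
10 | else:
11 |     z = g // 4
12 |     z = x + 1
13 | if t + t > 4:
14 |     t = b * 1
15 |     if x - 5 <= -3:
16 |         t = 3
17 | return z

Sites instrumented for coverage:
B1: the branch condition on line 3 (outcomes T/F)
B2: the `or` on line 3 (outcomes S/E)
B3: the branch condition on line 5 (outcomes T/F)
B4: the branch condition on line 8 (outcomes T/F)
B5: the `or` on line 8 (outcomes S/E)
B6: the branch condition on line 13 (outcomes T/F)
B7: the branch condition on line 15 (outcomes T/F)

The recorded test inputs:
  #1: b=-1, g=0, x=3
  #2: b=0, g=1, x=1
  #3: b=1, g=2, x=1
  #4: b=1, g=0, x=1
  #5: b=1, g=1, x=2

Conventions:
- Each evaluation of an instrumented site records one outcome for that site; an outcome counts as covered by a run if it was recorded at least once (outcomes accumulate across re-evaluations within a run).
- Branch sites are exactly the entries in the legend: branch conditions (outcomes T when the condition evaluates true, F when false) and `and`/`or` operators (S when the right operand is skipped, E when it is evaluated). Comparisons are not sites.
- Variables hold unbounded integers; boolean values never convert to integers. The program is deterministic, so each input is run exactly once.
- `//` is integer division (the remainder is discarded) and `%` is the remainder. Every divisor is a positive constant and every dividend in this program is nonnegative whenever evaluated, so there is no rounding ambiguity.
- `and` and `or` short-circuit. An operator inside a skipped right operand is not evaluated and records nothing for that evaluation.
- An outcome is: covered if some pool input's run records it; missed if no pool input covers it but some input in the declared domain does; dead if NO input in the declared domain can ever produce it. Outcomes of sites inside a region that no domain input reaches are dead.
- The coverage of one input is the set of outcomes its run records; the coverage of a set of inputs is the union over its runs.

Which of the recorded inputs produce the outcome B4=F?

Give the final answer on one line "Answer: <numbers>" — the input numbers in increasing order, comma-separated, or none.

input #1 (b=-1, g=0, x=3): produces B4=F
input #2 (b=0, g=1, x=1): produces B4=F
input #3 (b=1, g=2, x=1): does not produce B4=F
input #4 (b=1, g=0, x=1): does not produce B4=F
input #5 (b=1, g=1, x=2): does not produce B4=F

Answer: 1, 2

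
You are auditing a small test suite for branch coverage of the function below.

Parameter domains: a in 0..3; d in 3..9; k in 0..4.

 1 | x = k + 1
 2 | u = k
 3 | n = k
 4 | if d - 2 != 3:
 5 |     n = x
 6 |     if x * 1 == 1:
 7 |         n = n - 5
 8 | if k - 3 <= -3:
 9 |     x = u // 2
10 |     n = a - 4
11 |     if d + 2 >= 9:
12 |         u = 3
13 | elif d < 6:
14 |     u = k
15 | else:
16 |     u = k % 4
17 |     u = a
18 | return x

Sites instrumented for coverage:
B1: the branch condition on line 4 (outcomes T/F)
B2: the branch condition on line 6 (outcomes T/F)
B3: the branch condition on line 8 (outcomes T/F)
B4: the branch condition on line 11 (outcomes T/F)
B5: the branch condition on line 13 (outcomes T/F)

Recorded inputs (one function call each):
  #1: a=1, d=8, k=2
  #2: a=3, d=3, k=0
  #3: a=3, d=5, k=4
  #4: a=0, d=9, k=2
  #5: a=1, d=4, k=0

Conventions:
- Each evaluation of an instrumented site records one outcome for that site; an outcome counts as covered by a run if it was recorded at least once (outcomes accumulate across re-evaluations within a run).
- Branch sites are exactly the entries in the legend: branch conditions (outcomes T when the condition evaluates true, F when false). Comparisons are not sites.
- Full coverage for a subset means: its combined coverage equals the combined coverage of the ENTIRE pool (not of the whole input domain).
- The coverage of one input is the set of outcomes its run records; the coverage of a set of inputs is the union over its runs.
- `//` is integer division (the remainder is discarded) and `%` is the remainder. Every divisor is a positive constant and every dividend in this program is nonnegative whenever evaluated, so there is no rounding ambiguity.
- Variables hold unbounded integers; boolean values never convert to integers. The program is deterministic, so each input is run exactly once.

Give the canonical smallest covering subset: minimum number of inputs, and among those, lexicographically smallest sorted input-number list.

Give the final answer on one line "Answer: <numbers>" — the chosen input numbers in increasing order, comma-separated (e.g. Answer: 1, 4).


#1 (a=1, d=8, k=2) -> B1->T, B2->F, B3->F, B5->F; covered: B1=T, B2=F, B3=F, B5=F
#2 (a=3, d=3, k=0) -> B1->T, B2->T, B3->T, B4->F; covered: B1=T, B2=T, B3=T, B4=F
#3 (a=3, d=5, k=4) -> B1->F, B3->F, B5->T; covered: B1=F, B3=F, B5=T
#4 (a=0, d=9, k=2) -> B1->T, B2->F, B3->F, B5->F; covered: B1=T, B2=F, B3=F, B5=F
#5 (a=1, d=4, k=0) -> B1->T, B2->T, B3->T, B4->F; covered: B1=T, B2=T, B3=T, B4=F
together the pool reaches 9 outcomes: B1=T, B1=F, B2=T, B2=F, B3=T, B3=F, B4=F, B5=T, B5=F
size 1 is not enough: best union over all size-1 subsets is 4/9
size 2 is not enough: best union over all size-2 subsets is 7/9
the canonical winner is {1, 2, 3}: size 3, full 9-outcome coverage, earliest index list among size-3 covers
Answer: 1, 2, 3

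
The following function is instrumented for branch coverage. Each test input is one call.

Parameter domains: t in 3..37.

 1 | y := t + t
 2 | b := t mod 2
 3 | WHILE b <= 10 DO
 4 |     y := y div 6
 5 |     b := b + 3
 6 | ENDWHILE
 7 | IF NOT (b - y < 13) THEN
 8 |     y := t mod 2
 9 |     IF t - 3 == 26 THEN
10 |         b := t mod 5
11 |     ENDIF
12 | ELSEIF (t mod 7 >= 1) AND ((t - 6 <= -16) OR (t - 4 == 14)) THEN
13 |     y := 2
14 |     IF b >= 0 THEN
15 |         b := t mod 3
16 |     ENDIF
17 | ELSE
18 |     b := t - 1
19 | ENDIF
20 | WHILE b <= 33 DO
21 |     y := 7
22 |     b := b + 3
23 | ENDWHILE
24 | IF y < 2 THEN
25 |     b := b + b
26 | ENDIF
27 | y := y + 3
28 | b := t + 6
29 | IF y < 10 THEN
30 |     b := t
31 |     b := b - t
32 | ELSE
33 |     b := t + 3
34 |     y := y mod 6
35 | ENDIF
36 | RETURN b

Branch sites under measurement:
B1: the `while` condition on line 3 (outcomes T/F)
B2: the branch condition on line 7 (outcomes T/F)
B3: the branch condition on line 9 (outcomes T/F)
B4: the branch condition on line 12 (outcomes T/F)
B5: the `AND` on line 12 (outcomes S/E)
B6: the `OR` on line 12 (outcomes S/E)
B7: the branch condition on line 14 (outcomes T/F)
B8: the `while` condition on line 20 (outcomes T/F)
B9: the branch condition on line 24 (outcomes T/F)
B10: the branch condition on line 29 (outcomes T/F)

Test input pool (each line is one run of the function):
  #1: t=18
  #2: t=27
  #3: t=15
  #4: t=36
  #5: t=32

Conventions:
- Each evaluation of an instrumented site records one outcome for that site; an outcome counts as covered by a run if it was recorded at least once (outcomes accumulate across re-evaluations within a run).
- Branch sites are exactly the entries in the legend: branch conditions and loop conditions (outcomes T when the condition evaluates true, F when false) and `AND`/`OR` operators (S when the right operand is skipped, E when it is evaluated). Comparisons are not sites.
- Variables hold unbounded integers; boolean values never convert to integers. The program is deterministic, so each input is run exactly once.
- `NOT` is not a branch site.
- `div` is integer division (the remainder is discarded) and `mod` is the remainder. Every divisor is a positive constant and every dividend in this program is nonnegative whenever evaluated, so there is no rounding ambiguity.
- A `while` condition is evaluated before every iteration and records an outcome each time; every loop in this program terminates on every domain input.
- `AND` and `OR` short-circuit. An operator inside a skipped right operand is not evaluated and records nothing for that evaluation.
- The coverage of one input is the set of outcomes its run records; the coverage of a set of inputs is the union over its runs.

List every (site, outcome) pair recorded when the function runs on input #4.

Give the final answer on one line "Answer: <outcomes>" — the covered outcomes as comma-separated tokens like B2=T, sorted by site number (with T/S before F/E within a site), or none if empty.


Simulating input #4 (t=36) step by step:
  B1->T, B1->T, B1->T, B1->T, B1->F, B2->F, B5->E, B6->E, B4->F, B8->F
  B9->T, B10->T
deduplicating events, the covered set is: B1=T, B1=F, B2=F, B4=F, B5=E, B6=E, B8=F, B9=T, B10=T
Answer: B1=T, B1=F, B2=F, B4=F, B5=E, B6=E, B8=F, B9=T, B10=T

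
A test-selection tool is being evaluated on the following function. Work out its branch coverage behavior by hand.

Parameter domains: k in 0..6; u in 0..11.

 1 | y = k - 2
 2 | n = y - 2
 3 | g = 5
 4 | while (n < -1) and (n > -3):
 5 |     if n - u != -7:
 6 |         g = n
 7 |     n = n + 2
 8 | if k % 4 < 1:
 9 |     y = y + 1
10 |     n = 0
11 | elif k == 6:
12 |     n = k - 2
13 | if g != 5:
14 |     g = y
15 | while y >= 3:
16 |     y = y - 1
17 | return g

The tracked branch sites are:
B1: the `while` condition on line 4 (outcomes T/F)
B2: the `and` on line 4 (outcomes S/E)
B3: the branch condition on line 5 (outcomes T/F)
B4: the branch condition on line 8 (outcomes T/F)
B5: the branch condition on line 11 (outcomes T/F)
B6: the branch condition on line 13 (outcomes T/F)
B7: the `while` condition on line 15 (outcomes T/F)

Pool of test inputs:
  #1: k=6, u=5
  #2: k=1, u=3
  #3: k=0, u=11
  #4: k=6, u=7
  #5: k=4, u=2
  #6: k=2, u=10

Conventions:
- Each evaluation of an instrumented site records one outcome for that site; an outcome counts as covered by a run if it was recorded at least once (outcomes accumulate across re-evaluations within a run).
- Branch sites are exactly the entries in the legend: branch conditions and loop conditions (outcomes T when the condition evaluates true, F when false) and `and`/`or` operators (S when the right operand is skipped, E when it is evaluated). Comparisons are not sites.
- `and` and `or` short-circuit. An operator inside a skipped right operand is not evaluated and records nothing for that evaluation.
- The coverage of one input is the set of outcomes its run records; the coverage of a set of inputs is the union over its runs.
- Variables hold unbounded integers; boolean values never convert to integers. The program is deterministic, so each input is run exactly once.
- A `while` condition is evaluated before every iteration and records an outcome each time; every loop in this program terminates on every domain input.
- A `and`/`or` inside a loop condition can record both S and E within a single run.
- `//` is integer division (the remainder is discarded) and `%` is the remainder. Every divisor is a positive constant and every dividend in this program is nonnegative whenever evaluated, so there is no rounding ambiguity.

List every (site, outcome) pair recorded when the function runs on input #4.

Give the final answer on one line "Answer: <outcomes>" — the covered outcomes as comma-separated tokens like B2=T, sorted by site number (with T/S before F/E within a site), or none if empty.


Tracing the run of input #4 (k=6, u=7):
  B2->S, B1->F, B4->F, B5->T, B6->F, B7->T, B7->T, B7->F
deduplicating events, the covered set is: B1=F, B2=S, B4=F, B5=T, B6=F, B7=T, B7=F
Answer: B1=F, B2=S, B4=F, B5=T, B6=F, B7=T, B7=F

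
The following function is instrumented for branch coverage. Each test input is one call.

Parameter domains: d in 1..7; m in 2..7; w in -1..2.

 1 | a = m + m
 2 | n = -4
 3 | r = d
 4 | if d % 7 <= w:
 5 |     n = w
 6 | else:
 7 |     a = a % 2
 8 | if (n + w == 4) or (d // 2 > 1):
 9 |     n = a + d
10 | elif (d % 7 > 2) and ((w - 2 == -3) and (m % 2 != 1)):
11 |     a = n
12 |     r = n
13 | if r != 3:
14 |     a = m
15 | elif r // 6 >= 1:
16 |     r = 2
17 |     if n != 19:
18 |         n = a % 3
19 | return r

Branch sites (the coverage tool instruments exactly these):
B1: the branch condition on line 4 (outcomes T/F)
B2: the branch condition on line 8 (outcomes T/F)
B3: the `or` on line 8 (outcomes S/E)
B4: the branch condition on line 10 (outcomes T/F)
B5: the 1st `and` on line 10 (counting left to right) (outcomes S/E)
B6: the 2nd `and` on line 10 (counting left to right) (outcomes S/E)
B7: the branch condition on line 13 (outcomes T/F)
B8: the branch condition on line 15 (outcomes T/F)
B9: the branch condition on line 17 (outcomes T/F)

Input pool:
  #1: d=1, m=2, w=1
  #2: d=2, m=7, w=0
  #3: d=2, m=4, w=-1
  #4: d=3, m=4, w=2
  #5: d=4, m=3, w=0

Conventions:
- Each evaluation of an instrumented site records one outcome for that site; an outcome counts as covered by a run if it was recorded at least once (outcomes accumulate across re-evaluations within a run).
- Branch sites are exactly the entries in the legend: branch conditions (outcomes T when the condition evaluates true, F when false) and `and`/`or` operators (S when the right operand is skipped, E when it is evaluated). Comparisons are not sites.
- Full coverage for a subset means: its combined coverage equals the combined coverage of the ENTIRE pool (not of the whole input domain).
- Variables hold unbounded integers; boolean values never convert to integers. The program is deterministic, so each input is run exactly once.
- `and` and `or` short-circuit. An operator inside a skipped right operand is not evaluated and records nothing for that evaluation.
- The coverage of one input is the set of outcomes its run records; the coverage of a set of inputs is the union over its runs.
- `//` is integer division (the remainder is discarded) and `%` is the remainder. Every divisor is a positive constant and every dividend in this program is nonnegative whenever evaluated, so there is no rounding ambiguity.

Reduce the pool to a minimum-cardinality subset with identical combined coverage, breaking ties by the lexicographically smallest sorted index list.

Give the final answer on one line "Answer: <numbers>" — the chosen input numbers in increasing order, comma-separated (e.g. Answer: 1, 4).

test 1 (d=1, m=2, w=1) fires B1->T, B3->E, B2->F, B5->S, B4->F, B7->T; hits B1=T, B2=F, B3=E, B4=F, B5=S, B7=T
test 2 (d=2, m=7, w=0) fires B1->F, B3->E, B2->F, B5->S, B4->F, B7->T; hits B1=F, B2=F, B3=E, B4=F, B5=S, B7=T
test 3 (d=2, m=4, w=-1) fires B1->F, B3->E, B2->F, B5->S, B4->F, B7->T; hits B1=F, B2=F, B3=E, B4=F, B5=S, B7=T
test 4 (d=3, m=4, w=2) fires B1->F, B3->E, B2->F, B5->E, B6->S, B4->F, B7->F, B8->F; hits B1=F, B2=F, B3=E, B4=F, B5=E, B6=S, B7=F, B8=F
test 5 (d=4, m=3, w=0) fires B1->F, B3->E, B2->T, B7->T; hits B1=F, B2=T, B3=E, B7=T
union over all inputs: B1=T, B1=F, B2=T, B2=F, B3=E, B4=F, B5=S, B5=E, B6=S, B7=T, B7=F, B8=F (12 outcomes)
checked all size-1 subsets: none covers 12 outcomes (max 8/12)
checked all size-2 subsets: none covers 12 outcomes (max 11/12)
the canonical winner is {1, 4, 5}: size 3, full 12-outcome coverage, earliest index list among size-3 covers

Answer: 1, 4, 5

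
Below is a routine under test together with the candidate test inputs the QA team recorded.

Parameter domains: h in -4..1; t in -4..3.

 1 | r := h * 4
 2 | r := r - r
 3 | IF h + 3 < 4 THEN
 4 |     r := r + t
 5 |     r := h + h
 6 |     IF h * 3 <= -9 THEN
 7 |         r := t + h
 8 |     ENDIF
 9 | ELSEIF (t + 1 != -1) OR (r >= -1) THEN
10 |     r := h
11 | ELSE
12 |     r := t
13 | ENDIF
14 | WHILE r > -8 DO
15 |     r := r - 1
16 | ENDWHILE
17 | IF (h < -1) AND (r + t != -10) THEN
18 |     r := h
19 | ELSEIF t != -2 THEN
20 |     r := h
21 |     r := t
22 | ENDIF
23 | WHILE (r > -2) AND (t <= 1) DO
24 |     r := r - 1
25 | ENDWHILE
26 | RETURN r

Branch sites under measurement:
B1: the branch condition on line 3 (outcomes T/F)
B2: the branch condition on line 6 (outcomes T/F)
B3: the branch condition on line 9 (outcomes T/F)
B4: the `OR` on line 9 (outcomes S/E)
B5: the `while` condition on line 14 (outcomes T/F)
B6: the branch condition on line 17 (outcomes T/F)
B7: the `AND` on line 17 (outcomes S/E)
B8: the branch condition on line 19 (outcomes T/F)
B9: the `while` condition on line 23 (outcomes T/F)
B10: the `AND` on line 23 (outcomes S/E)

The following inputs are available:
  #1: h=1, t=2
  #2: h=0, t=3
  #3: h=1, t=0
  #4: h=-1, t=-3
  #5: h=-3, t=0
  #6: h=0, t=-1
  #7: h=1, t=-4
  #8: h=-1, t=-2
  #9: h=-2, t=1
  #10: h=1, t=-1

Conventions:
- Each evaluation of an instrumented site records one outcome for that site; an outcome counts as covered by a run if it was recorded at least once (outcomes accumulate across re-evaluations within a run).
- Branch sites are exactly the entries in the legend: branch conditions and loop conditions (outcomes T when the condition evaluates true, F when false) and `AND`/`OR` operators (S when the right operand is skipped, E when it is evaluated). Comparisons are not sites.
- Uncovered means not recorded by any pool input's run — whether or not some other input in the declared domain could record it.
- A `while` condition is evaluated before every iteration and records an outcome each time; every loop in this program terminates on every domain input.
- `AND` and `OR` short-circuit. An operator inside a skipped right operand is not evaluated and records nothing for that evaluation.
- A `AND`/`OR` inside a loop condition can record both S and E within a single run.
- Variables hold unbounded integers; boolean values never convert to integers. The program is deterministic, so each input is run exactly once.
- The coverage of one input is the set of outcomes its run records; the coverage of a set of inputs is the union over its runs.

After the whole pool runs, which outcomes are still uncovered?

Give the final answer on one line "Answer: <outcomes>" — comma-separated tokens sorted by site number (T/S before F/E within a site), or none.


input #1, h=1, t=2: events B1->F, B4->S, B3->T, B5->T, B5->T, B5->T, B5->T, B5->T, B5->T, B5->T, B5->T, B5->T, B5->F, B7->S, ...; outcomes B1=F, B3=T, B4=S, B5=T, B5=F, B6=F, B7=S, B8=T, B9=F, B10=E
input #2, h=0, t=3: events B1->T, B2->F, B5->T, B5->T, B5->T, B5->T, B5->T, B5->T, B5->T, B5->T, B5->F, B7->S, B6->F, B8->T, ...; outcomes B1=T, B2=F, B5=T, B5=F, B6=F, B7=S, B8=T, B9=F, B10=E
input #3, h=1, t=0: events B1->F, B4->S, B3->T, B5->T, B5->T, B5->T, B5->T, B5->T, B5->T, B5->T, B5->T, B5->T, B5->F, B7->S, ...; outcomes B1=F, B3=T, B4=S, B5=T, B5=F, B6=F, B7=S, B8=T, B9=T, B9=F, B10=S, B10=E
input #4, h=-1, t=-3: events B1->T, B2->F, B5->T, B5->T, B5->T, B5->T, B5->T, B5->T, B5->F, B7->S, B6->F, B8->T, B10->S, B9->F; outcomes B1=T, B2=F, B5=T, B5=F, B6=F, B7=S, B8=T, B9=F, B10=S
input #5, h=-3, t=0: events B1->T, B2->T, B5->T, B5->T, B5->T, B5->T, B5->T, B5->F, B7->E, B6->T, B10->S, B9->F; outcomes B1=T, B2=T, B5=T, B5=F, B6=T, B7=E, B9=F, B10=S
input #6, h=0, t=-1: events B1->T, B2->F, B5->T, B5->T, B5->T, B5->T, B5->T, B5->T, B5->T, B5->T, B5->F, B7->S, B6->F, B8->T, ...; outcomes B1=T, B2=F, B5=T, B5=F, B6=F, B7=S, B8=T, B9=T, B9=F, B10=S, B10=E
input #7, h=1, t=-4: events B1->F, B4->S, B3->T, B5->T, B5->T, B5->T, B5->T, B5->T, B5->T, B5->T, B5->T, B5->T, B5->F, B7->S, ...; outcomes B1=F, B3=T, B4=S, B5=T, B5=F, B6=F, B7=S, B8=T, B9=F, B10=S
input #8, h=-1, t=-2: events B1->T, B2->F, B5->T, B5->T, B5->T, B5->T, B5->T, B5->T, B5->F, B7->S, B6->F, B8->F, B10->S, B9->F; outcomes B1=T, B2=F, B5=T, B5=F, B6=F, B7=S, B8=F, B9=F, B10=S
input #9, h=-2, t=1: events B1->T, B2->F, B5->T, B5->T, B5->T, B5->T, B5->F, B7->E, B6->T, B10->S, B9->F; outcomes B1=T, B2=F, B5=T, B5=F, B6=T, B7=E, B9=F, B10=S
input #10, h=1, t=-1: events B1->F, B4->S, B3->T, B5->T, B5->T, B5->T, B5->T, B5->T, B5->T, B5->T, B5->T, B5->T, B5->F, B7->S, ...; outcomes B1=F, B3=T, B4=S, B5=T, B5=F, B6=F, B7=S, B8=T, B9=T, B9=F, B10=S, B10=E
union over the pool: B1=T, B1=F, B2=T, B2=F, B3=T, B4=S, B5=T, B5=F, B6=T, B6=F, B7=S, B7=E, B8=T, B8=F, B9=T, B9=F, B10=S, B10=E
uncovered (2 of 20): B3=F, B4=E
Answer: B3=F, B4=E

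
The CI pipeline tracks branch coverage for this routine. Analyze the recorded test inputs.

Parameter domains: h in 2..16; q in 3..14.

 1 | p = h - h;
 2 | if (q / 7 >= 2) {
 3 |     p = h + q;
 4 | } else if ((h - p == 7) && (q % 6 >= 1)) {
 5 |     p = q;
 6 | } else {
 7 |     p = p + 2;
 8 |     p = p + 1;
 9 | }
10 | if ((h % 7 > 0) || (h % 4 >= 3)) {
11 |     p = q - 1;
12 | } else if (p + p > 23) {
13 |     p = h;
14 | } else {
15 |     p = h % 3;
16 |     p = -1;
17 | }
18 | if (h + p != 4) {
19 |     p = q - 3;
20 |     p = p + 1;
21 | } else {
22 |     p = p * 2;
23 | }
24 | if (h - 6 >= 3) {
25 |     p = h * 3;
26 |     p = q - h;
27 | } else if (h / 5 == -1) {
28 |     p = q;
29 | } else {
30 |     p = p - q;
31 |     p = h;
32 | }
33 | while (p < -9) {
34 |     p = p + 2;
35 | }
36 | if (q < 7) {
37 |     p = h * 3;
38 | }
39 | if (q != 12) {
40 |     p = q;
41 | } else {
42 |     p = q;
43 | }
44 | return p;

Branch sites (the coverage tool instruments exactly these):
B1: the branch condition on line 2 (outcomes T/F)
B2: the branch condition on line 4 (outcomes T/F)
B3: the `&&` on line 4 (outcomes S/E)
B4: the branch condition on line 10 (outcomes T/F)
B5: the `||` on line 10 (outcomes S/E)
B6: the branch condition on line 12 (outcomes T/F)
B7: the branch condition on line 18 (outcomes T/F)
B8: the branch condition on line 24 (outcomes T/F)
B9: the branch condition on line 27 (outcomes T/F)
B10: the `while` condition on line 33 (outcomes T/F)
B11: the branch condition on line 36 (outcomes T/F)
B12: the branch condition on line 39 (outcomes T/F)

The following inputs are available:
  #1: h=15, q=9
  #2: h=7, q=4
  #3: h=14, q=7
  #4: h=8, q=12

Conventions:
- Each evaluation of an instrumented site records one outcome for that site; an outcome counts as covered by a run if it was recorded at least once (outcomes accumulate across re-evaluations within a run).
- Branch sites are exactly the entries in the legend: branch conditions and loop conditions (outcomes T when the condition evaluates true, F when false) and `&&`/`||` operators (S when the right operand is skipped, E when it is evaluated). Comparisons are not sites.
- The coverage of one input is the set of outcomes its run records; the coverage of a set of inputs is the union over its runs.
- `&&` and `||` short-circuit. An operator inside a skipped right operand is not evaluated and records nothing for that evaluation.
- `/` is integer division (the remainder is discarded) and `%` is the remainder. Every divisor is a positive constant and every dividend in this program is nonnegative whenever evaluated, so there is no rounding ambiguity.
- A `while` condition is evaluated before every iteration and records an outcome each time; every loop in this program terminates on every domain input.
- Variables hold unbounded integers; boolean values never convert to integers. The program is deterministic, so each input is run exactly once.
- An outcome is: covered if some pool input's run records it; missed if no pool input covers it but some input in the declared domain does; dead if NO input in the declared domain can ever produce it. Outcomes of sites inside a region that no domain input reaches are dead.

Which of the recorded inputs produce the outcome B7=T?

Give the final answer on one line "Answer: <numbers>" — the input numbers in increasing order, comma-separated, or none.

input #1 (h=15, q=9): records B7=T
input #2 (h=7, q=4): records B7=T
input #3 (h=14, q=7): records B7=T
input #4 (h=8, q=12): records B7=T

Answer: 1, 2, 3, 4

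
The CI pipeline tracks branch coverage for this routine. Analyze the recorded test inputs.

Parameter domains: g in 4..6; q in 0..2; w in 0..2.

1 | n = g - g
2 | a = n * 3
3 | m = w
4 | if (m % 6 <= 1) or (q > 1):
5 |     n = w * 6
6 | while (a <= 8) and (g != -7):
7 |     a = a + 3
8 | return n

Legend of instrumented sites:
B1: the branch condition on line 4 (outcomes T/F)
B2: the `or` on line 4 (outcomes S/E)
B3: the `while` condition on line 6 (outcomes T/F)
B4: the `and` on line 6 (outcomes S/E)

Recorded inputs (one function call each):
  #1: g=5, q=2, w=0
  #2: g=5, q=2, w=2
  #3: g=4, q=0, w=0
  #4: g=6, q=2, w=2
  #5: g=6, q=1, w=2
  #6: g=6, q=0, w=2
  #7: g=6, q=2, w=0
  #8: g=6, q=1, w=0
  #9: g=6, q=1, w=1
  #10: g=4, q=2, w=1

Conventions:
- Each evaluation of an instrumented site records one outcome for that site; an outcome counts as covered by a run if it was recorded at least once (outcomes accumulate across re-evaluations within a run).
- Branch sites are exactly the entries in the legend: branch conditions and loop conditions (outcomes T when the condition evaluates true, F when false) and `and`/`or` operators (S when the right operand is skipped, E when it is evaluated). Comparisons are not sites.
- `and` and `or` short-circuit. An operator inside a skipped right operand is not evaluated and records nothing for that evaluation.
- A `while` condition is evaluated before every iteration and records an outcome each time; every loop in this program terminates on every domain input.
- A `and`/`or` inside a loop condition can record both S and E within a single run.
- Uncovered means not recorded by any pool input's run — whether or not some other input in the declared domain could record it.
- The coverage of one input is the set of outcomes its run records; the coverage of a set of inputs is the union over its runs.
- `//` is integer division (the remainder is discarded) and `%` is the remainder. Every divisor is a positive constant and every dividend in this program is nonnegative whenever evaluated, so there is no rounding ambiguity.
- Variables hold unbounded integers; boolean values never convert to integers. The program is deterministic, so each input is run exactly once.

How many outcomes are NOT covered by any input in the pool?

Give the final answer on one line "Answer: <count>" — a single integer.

input #1 (g=5, q=2, w=0): events B2->S, B1->T, B4->E, B3->T, B4->E, B3->T, B4->E, B3->T, B4->S, B3->F; covers B1=T, B2=S, B3=T, B3=F, B4=S, B4=E
input #2 (g=5, q=2, w=2): events B2->E, B1->T, B4->E, B3->T, B4->E, B3->T, B4->E, B3->T, B4->S, B3->F; covers B1=T, B2=E, B3=T, B3=F, B4=S, B4=E
input #3 (g=4, q=0, w=0): events B2->S, B1->T, B4->E, B3->T, B4->E, B3->T, B4->E, B3->T, B4->S, B3->F; covers B1=T, B2=S, B3=T, B3=F, B4=S, B4=E
input #4 (g=6, q=2, w=2): events B2->E, B1->T, B4->E, B3->T, B4->E, B3->T, B4->E, B3->T, B4->S, B3->F; covers B1=T, B2=E, B3=T, B3=F, B4=S, B4=E
input #5 (g=6, q=1, w=2): events B2->E, B1->F, B4->E, B3->T, B4->E, B3->T, B4->E, B3->T, B4->S, B3->F; covers B1=F, B2=E, B3=T, B3=F, B4=S, B4=E
input #6 (g=6, q=0, w=2): events B2->E, B1->F, B4->E, B3->T, B4->E, B3->T, B4->E, B3->T, B4->S, B3->F; covers B1=F, B2=E, B3=T, B3=F, B4=S, B4=E
input #7 (g=6, q=2, w=0): events B2->S, B1->T, B4->E, B3->T, B4->E, B3->T, B4->E, B3->T, B4->S, B3->F; covers B1=T, B2=S, B3=T, B3=F, B4=S, B4=E
input #8 (g=6, q=1, w=0): events B2->S, B1->T, B4->E, B3->T, B4->E, B3->T, B4->E, B3->T, B4->S, B3->F; covers B1=T, B2=S, B3=T, B3=F, B4=S, B4=E
input #9 (g=6, q=1, w=1): events B2->S, B1->T, B4->E, B3->T, B4->E, B3->T, B4->E, B3->T, B4->S, B3->F; covers B1=T, B2=S, B3=T, B3=F, B4=S, B4=E
input #10 (g=4, q=2, w=1): events B2->S, B1->T, B4->E, B3->T, B4->E, B3->T, B4->E, B3->T, B4->S, B3->F; covers B1=T, B2=S, B3=T, B3=F, B4=S, B4=E
union over the pool: B1=T, B1=F, B2=S, B2=E, B3=T, B3=F, B4=S, B4=E
uncovered (0 of 8): none

Answer: 0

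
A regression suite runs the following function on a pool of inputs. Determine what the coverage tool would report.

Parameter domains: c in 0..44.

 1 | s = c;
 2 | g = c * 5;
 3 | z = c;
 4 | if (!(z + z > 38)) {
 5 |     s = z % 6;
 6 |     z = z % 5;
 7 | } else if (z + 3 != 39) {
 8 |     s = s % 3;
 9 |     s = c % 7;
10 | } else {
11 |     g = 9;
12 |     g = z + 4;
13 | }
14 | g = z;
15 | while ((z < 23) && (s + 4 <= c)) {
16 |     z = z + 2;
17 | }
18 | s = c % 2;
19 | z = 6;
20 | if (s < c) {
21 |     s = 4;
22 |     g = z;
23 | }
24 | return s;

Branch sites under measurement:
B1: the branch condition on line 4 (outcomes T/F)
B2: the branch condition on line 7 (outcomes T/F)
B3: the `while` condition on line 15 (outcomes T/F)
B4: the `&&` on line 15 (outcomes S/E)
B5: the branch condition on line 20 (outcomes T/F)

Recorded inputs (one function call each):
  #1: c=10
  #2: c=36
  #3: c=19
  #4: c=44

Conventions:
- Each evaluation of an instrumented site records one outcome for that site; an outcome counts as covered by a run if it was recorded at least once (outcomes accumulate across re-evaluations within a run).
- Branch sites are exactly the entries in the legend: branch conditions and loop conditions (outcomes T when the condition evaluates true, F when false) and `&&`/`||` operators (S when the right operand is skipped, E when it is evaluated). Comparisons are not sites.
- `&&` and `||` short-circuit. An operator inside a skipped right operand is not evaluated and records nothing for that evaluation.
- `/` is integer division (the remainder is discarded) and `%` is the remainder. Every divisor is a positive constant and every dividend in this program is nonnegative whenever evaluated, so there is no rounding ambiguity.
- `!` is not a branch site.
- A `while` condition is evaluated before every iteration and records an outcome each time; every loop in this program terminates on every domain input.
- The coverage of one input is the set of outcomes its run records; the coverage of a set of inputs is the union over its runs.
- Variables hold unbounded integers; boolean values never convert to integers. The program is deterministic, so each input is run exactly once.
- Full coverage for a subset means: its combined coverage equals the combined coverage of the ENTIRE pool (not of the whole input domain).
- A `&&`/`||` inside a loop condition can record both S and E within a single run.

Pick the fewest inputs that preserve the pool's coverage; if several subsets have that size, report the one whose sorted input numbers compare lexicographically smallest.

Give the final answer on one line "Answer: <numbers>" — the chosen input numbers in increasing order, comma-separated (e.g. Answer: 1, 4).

run #1 (c=10) runs B1->T, B4->E, B3->T, B4->E, B3->T, B4->E, B3->T, B4->E, B3->T, B4->E, B3->T, B4->E, B3->T, B4->E, ...; records B1=T, B3=T, B3=F, B4=S, B4=E, B5=T
run #2 (c=36) runs B1->F, B2->F, B4->S, B3->F, B5->T; records B1=F, B2=F, B3=F, B4=S, B5=T
run #3 (c=19) runs B1->T, B4->E, B3->T, B4->E, B3->T, B4->E, B3->T, B4->E, B3->T, B4->E, B3->T, B4->E, B3->T, B4->E, ...; records B1=T, B3=T, B3=F, B4=S, B4=E, B5=T
run #4 (c=44) runs B1->F, B2->T, B4->S, B3->F, B5->T; records B1=F, B2=T, B3=F, B4=S, B5=T
the full pool covers 9 outcomes: B1=T, B1=F, B2=T, B2=F, B3=T, B3=F, B4=S, B4=E, B5=T
checked all size-1 subsets: none covers 9 outcomes (max 6/9)
checked all size-2 subsets: none covers 9 outcomes (max 8/9)
size 3: inputs {1, 2, 4} cover all 9 outcomes, and no lexicographically smaller subset of this size does

Answer: 1, 2, 4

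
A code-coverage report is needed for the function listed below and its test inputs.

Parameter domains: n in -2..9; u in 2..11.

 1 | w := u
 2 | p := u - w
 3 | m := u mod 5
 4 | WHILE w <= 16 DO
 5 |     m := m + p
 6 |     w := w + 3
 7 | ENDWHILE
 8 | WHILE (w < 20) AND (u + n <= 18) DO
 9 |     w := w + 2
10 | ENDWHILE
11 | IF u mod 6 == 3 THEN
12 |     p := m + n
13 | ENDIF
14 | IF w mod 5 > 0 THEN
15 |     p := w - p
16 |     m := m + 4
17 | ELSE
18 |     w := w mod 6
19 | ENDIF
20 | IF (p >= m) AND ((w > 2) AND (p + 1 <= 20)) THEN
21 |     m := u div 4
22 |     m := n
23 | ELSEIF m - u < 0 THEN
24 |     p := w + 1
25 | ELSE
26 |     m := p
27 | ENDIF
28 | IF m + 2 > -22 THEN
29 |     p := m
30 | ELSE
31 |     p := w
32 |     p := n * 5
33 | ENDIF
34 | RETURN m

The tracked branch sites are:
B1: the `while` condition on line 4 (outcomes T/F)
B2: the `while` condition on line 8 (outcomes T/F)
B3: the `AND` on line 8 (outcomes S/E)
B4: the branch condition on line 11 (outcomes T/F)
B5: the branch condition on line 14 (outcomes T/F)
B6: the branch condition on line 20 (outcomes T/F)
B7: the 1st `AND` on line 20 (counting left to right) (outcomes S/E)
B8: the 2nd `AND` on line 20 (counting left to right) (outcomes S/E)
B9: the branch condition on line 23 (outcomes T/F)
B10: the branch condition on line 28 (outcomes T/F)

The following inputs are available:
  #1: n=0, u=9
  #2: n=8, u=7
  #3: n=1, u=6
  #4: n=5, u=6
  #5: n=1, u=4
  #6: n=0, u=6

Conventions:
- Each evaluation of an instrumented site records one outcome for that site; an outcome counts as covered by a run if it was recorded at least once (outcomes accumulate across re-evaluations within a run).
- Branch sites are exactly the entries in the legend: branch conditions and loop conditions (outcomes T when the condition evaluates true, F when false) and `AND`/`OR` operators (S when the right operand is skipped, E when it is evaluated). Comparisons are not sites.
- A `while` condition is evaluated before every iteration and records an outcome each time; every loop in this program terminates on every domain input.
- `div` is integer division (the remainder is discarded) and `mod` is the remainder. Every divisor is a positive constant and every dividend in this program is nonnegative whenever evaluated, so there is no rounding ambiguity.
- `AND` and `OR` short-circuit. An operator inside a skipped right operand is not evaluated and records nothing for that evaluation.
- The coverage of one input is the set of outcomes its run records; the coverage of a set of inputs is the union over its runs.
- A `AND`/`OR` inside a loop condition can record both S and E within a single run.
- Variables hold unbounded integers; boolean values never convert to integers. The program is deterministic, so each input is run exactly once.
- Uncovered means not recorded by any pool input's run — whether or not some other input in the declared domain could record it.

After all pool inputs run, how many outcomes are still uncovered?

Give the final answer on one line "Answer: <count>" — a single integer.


run #1 (n=0, u=9) runs B1->T, B1->T, B1->T, B1->F, B3->E, B2->T, B3->S, B2->F, B4->T, B5->F, B7->E, B8->S, B6->F, B9->T, ...; records B1=T, B1=F, B2=T, B2=F, B3=S, B3=E, B4=T, B5=F, B6=F, B7=E, B8=S, B9=T, B10=T
run #2 (n=8, u=7) runs B1->T, B1->T, B1->T, B1->T, B1->F, B3->E, B2->T, B3->S, B2->F, B4->F, B5->T, B7->E, B8->E, B6->F, ...; records B1=T, B1=F, B2=T, B2=F, B3=S, B3=E, B4=F, B5=T, B6=F, B7=E, B8=E, B9=T, B10=T
run #3 (n=1, u=6) runs B1->T, B1->T, B1->T, B1->T, B1->F, B3->E, B2->T, B3->S, B2->F, B4->F, B5->F, B7->S, B6->F, B9->T, ...; records B1=T, B1=F, B2=T, B2=F, B3=S, B3=E, B4=F, B5=F, B6=F, B7=S, B9=T, B10=T
run #4 (n=5, u=6) runs B1->T, B1->T, B1->T, B1->T, B1->F, B3->E, B2->T, B3->S, B2->F, B4->F, B5->F, B7->S, B6->F, B9->T, ...; records B1=T, B1=F, B2=T, B2=F, B3=S, B3=E, B4=F, B5=F, B6=F, B7=S, B9=T, B10=T
run #5 (n=1, u=4) runs B1->T, B1->T, B1->T, B1->T, B1->T, B1->F, B3->E, B2->T, B3->S, B2->F, B4->F, B5->T, B7->E, B8->E, ...; records B1=T, B1=F, B2=T, B2=F, B3=S, B3=E, B4=F, B5=T, B6=F, B7=E, B8=E, B9=F, B10=T
run #6 (n=0, u=6) runs B1->T, B1->T, B1->T, B1->T, B1->F, B3->E, B2->T, B3->S, B2->F, B4->F, B5->F, B7->S, B6->F, B9->T, ...; records B1=T, B1=F, B2=T, B2=F, B3=S, B3=E, B4=F, B5=F, B6=F, B7=S, B9=T, B10=T
union over the pool: B1=T, B1=F, B2=T, B2=F, B3=S, B3=E, B4=T, B4=F, B5=T, B5=F, B6=F, B7=S, B7=E, B8=S, B8=E, B9=T, B9=F, B10=T
uncovered (2 of 20): B6=T, B10=F
Answer: 2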